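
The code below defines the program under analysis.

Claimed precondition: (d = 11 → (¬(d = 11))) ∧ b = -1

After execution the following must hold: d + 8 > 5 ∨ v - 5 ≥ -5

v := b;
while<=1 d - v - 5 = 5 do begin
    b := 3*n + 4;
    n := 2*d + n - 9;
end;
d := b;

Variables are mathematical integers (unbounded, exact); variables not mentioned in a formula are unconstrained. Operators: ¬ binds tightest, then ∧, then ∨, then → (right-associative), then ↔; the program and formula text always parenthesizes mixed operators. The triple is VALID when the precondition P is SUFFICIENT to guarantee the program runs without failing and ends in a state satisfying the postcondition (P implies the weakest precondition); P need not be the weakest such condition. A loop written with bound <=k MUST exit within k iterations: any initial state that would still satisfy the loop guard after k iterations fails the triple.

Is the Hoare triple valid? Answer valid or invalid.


Working backward. After the program, the postcondition d + 8 > 5 ∨ v - 5 ≥ -5 must hold; in canonical form it is d > -3 ∨ v ≥ 0.
Before d := b: b > -3 ∨ v ≥ 0
Before the loop (bound <=1), unroll the exhaustion recursion (WP_0 = exit-now case; WP_j = one more guarded iteration, up to j = 1):
  WP_0: (¬(d = v + 10)) ∧ (b > -3 ∨ v ≥ 0)
  WP_1: (d = v + 10 → ((¬(d = v + 10)) ∧ (3*n > -7 ∨ v ≥ 0))) ∧ ((¬(d = v + 10)) → (b > -3 ∨ v ≥ 0))
So before the loop: (d = v + 10 → ((¬(d = v + 10)) ∧ (3*n > -7 ∨ v ≥ 0))) ∧ ((¬(d = v + 10)) → (b > -3 ∨ v ≥ 0))
Before v := b: (d = b + 10 → ((¬(d = b + 10)) ∧ (3*n > -7 ∨ b ≥ 0))) ∧ ((¬(d = b + 10)) → (b > -3 ∨ b ≥ 0))
The weakest precondition is (d = b + 10 → ((¬(d = b + 10)) ∧ (3*n > -7 ∨ b ≥ 0))) ∧ ((¬(d = b + 10)) → (b > -3 ∨ b ≥ 0)).
Check whether (d = 11 → (¬(d = 11))) ∧ b = -1 implies it.
Countermodel: at the initial state b = -1, d = 9, n = 0, the precondition holds but the weakest precondition fails.
Answer: invalid


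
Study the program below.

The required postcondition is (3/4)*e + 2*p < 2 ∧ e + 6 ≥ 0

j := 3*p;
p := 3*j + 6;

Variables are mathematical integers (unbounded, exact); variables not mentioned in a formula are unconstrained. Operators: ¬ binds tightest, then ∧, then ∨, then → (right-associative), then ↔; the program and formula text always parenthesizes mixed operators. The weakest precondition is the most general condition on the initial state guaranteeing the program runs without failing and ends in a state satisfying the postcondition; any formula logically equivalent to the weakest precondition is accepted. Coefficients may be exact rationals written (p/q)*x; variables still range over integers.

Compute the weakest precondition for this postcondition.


Working backward. After the program, the postcondition (3/4)*e + 2*p < 2 ∧ e + 6 ≥ 0 must hold; in canonical form it is (3/4)*e + 2*p < 2 ∧ e ≥ -6.
Before p := 3*j + 6: (3/4)*e + 6*j < -10 ∧ e ≥ -6
Before j := 3*p: (3/4)*e + 18*p < -10 ∧ e ≥ -6
Answer: WP = (3/4)*e + 18*p < -10 ∧ e ≥ -6


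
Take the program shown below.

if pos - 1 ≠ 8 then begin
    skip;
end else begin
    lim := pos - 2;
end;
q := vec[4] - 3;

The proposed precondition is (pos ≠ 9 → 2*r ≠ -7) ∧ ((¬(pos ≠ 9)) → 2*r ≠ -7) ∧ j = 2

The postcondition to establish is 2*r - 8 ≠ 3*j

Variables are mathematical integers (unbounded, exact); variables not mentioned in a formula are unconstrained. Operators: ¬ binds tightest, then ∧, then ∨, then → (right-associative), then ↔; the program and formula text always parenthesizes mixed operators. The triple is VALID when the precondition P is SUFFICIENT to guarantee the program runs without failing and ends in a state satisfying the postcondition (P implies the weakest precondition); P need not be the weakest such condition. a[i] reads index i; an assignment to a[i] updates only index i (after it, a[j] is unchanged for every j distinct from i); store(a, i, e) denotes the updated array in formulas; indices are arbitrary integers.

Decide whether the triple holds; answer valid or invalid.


Working backward. After the program, the postcondition 2*r - 8 ≠ 3*j must hold; in canonical form it is 2*r ≠ 3*j + 8.
Before q := vec[4] - 3: 2*r ≠ 3*j + 8
Then branch requires 2*r ≠ 3*j + 8; else branch requires 2*r ≠ 3*j + 8.
Before the if: (pos ≠ 9 → 2*r ≠ 3*j + 8) ∧ ((¬(pos ≠ 9)) → 2*r ≠ 3*j + 8)
The weakest precondition is (pos ≠ 9 → 2*r ≠ 3*j + 8) ∧ ((¬(pos ≠ 9)) → 2*r ≠ 3*j + 8).
Check whether (pos ≠ 9 → 2*r ≠ -7) ∧ ((¬(pos ≠ 9)) → 2*r ≠ -7) ∧ j = 2 implies it.
Countermodel: at the initial state j = 2, pos = 10, r = 7, the precondition holds but the weakest precondition fails.
Answer: invalid


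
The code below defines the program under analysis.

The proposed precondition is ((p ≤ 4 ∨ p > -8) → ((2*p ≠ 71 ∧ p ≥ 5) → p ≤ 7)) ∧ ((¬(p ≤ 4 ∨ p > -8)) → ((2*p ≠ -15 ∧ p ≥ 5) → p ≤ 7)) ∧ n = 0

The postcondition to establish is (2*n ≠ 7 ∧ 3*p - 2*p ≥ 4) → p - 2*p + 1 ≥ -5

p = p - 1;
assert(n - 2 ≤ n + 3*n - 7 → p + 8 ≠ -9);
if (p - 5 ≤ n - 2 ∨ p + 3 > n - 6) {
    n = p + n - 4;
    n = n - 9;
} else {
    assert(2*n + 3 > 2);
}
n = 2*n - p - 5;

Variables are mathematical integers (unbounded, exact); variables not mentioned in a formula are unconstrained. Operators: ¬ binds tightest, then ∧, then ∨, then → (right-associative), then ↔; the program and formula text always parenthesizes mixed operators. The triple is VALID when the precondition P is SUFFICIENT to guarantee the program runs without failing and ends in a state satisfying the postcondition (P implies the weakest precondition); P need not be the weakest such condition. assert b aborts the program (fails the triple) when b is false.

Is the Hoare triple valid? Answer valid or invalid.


Working backward. After the program, the postcondition (2*n ≠ 7 ∧ 3*p - 2*p ≥ 4) → p - 2*p + 1 ≥ -5 must hold; in canonical form it is (2*n ≠ 7 ∧ p ≥ 4) → p ≤ 6.
Before n := 2*n - p - 5: (4*n ≠ 2*p + 17 ∧ p ≥ 4) → p ≤ 6
Then branch requires (4*n + 2*p ≠ 69 ∧ p ≥ 4) → p ≤ 6; else branch requires 2*n > -1 ∧ ((4*n ≠ 2*p + 17 ∧ p ≥ 4) → p ≤ 6).
Before the if: ((p ≤ n + 3 ∨ p > n - 9) → ((4*n + 2*p ≠ 69 ∧ p ≥ 4) → p ≤ 6)) ∧ ((¬(p ≤ n + 3 ∨ p > n - 9)) → (2*n > -1 ∧ ((4*n ≠ 2*p + 17 ∧ p ≥ 4) → p ≤ 6)))
Before assert n - 2 ≤ n + 3*n - 7 → p + 8 ≠ -9: (3*n ≥ 5 → p ≠ -17) ∧ ((p ≤ n + 3 ∨ p > n - 9) → ((4*n + 2*p ≠ 69 ∧ p ≥ 4) → p ≤ 6)) ∧ ((¬(p ≤ n + 3 ∨ p > n - 9)) → (2*n > -1 ∧ ((4*n ≠ 2*p + 17 ∧ p ≥ 4) → p ≤ 6)))
Before p := p - 1: (3*n ≥ 5 → p ≠ -16) ∧ ((p ≤ n + 4 ∨ p > n - 8) → ((4*n + 2*p ≠ 71 ∧ p ≥ 5) → p ≤ 7)) ∧ ((¬(p ≤ n + 4 ∨ p > n - 8)) → (2*n > -1 ∧ ((4*n ≠ 2*p + 15 ∧ p ≥ 5) → p ≤ 7)))
The weakest precondition is (3*n ≥ 5 → p ≠ -16) ∧ ((p ≤ n + 4 ∨ p > n - 8) → ((4*n + 2*p ≠ 71 ∧ p ≥ 5) → p ≤ 7)) ∧ ((¬(p ≤ n + 4 ∨ p > n - 8)) → (2*n > -1 ∧ ((4*n ≠ 2*p + 15 ∧ p ≥ 5) → p ≤ 7))).
Check whether ((p ≤ 4 ∨ p > -8) → ((2*p ≠ 71 ∧ p ≥ 5) → p ≤ 7)) ∧ ((¬(p ≤ 4 ∨ p > -8)) → ((2*p ≠ -15 ∧ p ≥ 5) → p ≤ 7)) ∧ n = 0 implies it.
Every state satisfying the precondition satisfies the weakest precondition: the implication holds.
Answer: valid


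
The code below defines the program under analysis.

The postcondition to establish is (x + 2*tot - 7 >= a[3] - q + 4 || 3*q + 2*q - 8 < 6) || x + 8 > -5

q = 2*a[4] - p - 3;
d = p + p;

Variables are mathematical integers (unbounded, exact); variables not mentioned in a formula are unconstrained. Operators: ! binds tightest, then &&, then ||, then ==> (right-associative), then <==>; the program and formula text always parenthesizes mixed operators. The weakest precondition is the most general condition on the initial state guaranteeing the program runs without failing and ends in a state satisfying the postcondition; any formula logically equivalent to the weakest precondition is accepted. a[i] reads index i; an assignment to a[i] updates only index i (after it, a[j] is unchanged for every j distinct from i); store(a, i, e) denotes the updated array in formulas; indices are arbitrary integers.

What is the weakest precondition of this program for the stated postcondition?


Working backward. After the program, the postcondition (x + 2*tot - 7 >= a[3] - q + 4 || 3*q + 2*q - 8 < 6) || x + 8 > -5 must hold; in canonical form it is q + 2*tot + x >= a[3] + 11 || 5*q < 14 || x > -13.
Before d := p + p: q + 2*tot + x >= a[3] + 11 || 5*q < 14 || x > -13
Before q := 2*a[4] - p - 3: 2*a[4] + 2*tot + x >= a[3] + p + 14 || 10*a[4] < 5*p + 29 || x > -13
Answer: WP = 2*a[4] + 2*tot + x >= a[3] + p + 14 || 10*a[4] < 5*p + 29 || x > -13


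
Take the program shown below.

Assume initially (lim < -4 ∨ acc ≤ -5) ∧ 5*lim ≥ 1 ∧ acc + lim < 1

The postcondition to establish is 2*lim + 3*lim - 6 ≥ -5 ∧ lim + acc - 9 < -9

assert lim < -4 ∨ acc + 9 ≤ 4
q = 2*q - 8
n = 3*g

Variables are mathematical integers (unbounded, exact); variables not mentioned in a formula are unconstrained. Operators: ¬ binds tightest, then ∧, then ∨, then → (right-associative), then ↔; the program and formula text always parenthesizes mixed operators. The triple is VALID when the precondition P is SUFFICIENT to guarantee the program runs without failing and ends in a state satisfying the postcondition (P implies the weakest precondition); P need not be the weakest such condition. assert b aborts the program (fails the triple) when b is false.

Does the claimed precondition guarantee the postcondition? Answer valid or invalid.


Working backward. After the program, the postcondition 2*lim + 3*lim - 6 ≥ -5 ∧ lim + acc - 9 < -9 must hold; in canonical form it is 5*lim ≥ 1 ∧ acc + lim < 0.
Before n := 3*g: 5*lim ≥ 1 ∧ acc + lim < 0
Before q := 2*q - 8: 5*lim ≥ 1 ∧ acc + lim < 0
Before assert lim < -4 ∨ acc + 9 ≤ 4: (lim < -4 ∨ acc ≤ -5) ∧ 5*lim ≥ 1 ∧ acc + lim < 0
The weakest precondition is (lim < -4 ∨ acc ≤ -5) ∧ 5*lim ≥ 1 ∧ acc + lim < 0.
Check whether (lim < -4 ∨ acc ≤ -5) ∧ 5*lim ≥ 1 ∧ acc + lim < 1 implies it.
Countermodel: at the initial state acc = -5, lim = 5, the precondition holds but the weakest precondition fails.
Answer: invalid


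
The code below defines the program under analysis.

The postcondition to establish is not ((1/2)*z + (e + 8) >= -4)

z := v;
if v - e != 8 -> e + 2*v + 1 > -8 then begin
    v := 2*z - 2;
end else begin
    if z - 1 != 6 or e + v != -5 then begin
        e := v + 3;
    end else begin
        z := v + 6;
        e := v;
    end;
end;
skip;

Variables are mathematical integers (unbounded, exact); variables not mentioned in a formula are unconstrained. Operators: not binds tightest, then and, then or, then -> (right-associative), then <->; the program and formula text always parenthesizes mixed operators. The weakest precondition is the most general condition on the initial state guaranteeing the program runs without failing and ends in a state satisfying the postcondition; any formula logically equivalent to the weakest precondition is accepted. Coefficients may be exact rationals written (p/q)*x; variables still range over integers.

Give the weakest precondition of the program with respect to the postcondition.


Working backward. After the program, the postcondition not ((1/2)*z + (e + 8) >= -4) must hold; in canonical form it is not (e + (1/2)*z >= -12).
Before skip: not (e + (1/2)*z >= -12)
Then branch requires not (e + (1/2)*z >= -12); else branch requires ((z != 7 or e + v != -5) -> (not (v + (1/2)*z >= -15))) and ((not (z != 7 or e + v != -5)) -> (not ((3/2)*v >= -15))).
Before the if: ((v != e + 8 -> e + 2*v > -9) -> (not (e + (1/2)*z >= -12))) and ((not (v != e + 8 -> e + 2*v > -9)) -> (((z != 7 or e + v != -5) -> (not (v + (1/2)*z >= -15))) and ((not (z != 7 or e + v != -5)) -> (not ((3/2)*v >= -15)))))
Before z := v: ((v != e + 8 -> e + 2*v > -9) -> (not (e + (1/2)*v >= -12))) and ((not (v != e + 8 -> e + 2*v > -9)) -> (((v != 7 or e + v != -5) -> (not ((3/2)*v >= -15))) and ((not (v != 7 or e + v != -5)) -> (not ((3/2)*v >= -15)))))
Answer: WP = ((v != e + 8 -> e + 2*v > -9) -> (not (e + (1/2)*v >= -12))) and ((not (v != e + 8 -> e + 2*v > -9)) -> (((v != 7 or e + v != -5) -> (not ((3/2)*v >= -15))) and ((not (v != 7 or e + v != -5)) -> (not ((3/2)*v >= -15)))))


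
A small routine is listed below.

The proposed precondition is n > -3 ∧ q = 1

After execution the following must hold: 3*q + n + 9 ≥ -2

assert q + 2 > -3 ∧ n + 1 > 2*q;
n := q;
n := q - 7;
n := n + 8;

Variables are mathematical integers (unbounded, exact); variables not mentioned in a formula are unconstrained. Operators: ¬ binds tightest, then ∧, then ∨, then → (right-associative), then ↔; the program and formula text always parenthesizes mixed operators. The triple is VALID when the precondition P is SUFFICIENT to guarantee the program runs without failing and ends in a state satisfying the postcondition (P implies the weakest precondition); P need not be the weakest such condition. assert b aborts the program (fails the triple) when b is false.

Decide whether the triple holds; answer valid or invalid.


Working backward. After the program, the postcondition 3*q + n + 9 ≥ -2 must hold; in canonical form it is n + 3*q ≥ -11.
Before n := n + 8: n + 3*q ≥ -19
Before n := q - 7: 4*q ≥ -12
Before n := q: 4*q ≥ -12
Before assert q + 2 > -3 ∧ n + 1 > 2*q: q > -5 ∧ n > 2*q - 1 ∧ 4*q ≥ -12
The weakest precondition is q > -5 ∧ n > 2*q - 1 ∧ 4*q ≥ -12.
Check whether n > -3 ∧ q = 1 implies it.
Countermodel: at the initial state n = -2, q = 1, the precondition holds but the weakest precondition fails.
Answer: invalid


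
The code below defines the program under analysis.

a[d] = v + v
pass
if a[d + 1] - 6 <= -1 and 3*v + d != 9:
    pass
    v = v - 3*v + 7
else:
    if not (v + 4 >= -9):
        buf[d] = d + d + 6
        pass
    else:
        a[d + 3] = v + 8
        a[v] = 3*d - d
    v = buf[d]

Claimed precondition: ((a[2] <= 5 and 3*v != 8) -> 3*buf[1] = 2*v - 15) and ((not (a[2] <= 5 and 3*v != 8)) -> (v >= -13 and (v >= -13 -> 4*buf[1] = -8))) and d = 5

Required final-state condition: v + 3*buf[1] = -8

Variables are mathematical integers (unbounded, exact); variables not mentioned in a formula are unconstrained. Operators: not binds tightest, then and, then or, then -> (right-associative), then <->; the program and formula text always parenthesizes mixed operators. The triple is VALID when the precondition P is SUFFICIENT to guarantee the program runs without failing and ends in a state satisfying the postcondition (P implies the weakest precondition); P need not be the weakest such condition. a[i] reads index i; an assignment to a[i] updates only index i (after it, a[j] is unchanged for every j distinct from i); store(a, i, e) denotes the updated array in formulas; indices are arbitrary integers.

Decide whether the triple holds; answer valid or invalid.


Working backward. After the program, the postcondition v + 3*buf[1] = -8 must hold; in canonical form it is 3*buf[1] + v = -8.
Then branch requires 3*buf[1] = 2*v - 15; else branch requires ((not (v >= -13)) -> 3*store(buf, d, 2*d + 6)[1] + store(buf, d, 2*d + 6)[d] = -8) and (v >= -13 -> 3*buf[1] + buf[d] = -8).
Before the if: ((a[d + 1] <= 5 and d + 3*v != 9) -> 3*buf[1] = 2*v - 15) and ((not (a[d + 1] <= 5 and d + 3*v != 9)) -> (((not (v >= -13)) -> 3*store(buf, d, 2*d + 6)[1] + store(buf, d, 2*d + 6)[d] = -8) and (v >= -13 -> 3*buf[1] + buf[d] = -8)))
Before skip: ((a[d + 1] <= 5 and d + 3*v != 9) -> 3*buf[1] = 2*v - 15) and ((not (a[d + 1] <= 5 and d + 3*v != 9)) -> (((not (v >= -13)) -> 3*store(buf, d, 2*d + 6)[1] + store(buf, d, 2*d + 6)[d] = -8) and (v >= -13 -> 3*buf[1] + buf[d] = -8)))
Before a[d] := v + v: ((store(a, d, 2*v)[d + 1] <= 5 and d + 3*v != 9) -> 3*buf[1] = 2*v - 15) and ((not (store(a, d, 2*v)[d + 1] <= 5 and d + 3*v != 9)) -> (((not (v >= -13)) -> 3*store(buf, d, 2*d + 6)[1] + store(buf, d, 2*d + 6)[d] = -8) and (v >= -13 -> 3*buf[1] + buf[d] = -8)))
The weakest precondition is ((store(a, d, 2*v)[d + 1] <= 5 and d + 3*v != 9) -> 3*buf[1] = 2*v - 15) and ((not (store(a, d, 2*v)[d + 1] <= 5 and d + 3*v != 9)) -> (((not (v >= -13)) -> 3*store(buf, d, 2*d + 6)[1] + store(buf, d, 2*d + 6)[d] = -8) and (v >= -13 -> 3*buf[1] + buf[d] = -8))).
Check whether ((a[2] <= 5 and 3*v != 8) -> 3*buf[1] = 2*v - 15) and ((not (a[2] <= 5 and 3*v != 8)) -> (v >= -13 and (v >= -13 -> 4*buf[1] = -8))) and d = 5 implies it.
Countermodel: at the initial state a = {[1] = 15527, [2] = 15527, [5] = 15527, [6] = 0, elsewhere 15527}, buf = {[1] = -2, [2] = -2, [5] = -2, [6] = -2, elsewhere -2}, d = 5, v = 0, the precondition holds but the weakest precondition fails.
Answer: invalid


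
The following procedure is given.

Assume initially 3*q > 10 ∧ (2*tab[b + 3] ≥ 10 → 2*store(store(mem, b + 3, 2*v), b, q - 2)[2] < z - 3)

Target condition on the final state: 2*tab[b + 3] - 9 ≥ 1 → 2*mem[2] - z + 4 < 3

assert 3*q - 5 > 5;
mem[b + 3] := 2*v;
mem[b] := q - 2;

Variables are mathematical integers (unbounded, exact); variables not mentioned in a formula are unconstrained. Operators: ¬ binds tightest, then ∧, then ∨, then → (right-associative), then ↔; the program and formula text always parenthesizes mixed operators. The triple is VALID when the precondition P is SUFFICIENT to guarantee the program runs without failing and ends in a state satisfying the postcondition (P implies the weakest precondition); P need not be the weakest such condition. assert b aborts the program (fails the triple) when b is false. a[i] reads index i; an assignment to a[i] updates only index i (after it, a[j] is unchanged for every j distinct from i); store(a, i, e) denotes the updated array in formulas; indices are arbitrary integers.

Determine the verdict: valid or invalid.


Working backward. After the program, the postcondition 2*tab[b + 3] - 9 ≥ 1 → 2*mem[2] - z + 4 < 3 must hold; in canonical form it is 2*tab[b + 3] ≥ 10 → 2*mem[2] < z - 1.
Before mem[b] := q - 2: 2*tab[b + 3] ≥ 10 → 2*store(mem, b, q - 2)[2] < z - 1
Before mem[b + 3] := 2*v: 2*tab[b + 3] ≥ 10 → 2*store(store(mem, b + 3, 2*v), b, q - 2)[2] < z - 1
Before assert 3*q - 5 > 5: 3*q > 10 ∧ (2*tab[b + 3] ≥ 10 → 2*store(store(mem, b + 3, 2*v), b, q - 2)[2] < z - 1)
The weakest precondition is 3*q > 10 ∧ (2*tab[b + 3] ≥ 10 → 2*store(store(mem, b + 3, 2*v), b, q - 2)[2] < z - 1).
Check whether 3*q > 10 ∧ (2*tab[b + 3] ≥ 10 → 2*store(store(mem, b + 3, 2*v), b, q - 2)[2] < z - 3) implies it.
Every state satisfying the precondition satisfies the weakest precondition: the implication holds.
Answer: valid


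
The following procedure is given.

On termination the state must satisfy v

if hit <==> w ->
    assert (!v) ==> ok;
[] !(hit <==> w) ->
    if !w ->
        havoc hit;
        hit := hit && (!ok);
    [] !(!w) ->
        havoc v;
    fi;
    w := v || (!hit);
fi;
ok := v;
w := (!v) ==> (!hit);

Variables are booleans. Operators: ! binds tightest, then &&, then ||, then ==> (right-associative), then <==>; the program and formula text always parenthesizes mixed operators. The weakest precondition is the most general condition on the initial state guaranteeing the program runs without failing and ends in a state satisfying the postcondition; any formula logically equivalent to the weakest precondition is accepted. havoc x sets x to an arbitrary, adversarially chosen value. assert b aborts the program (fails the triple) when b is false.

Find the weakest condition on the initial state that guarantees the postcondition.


Working backward. After the program, v must hold.
Before w := (!v) ==> (!hit): v
Before ok := v: v
Then branch requires ((!v) ==> ok) && v; else branch requires ((!w) ==> v) && (!w).
Before the if: ((hit <==> w) ==> (((!v) ==> ok) && v)) && ((!(hit <==> w)) ==> (((!w) ==> v) && (!w)))
Answer: WP = ((hit <==> w) ==> (((!v) ==> ok) && v)) && ((!(hit <==> w)) ==> (((!w) ==> v) && (!w)))


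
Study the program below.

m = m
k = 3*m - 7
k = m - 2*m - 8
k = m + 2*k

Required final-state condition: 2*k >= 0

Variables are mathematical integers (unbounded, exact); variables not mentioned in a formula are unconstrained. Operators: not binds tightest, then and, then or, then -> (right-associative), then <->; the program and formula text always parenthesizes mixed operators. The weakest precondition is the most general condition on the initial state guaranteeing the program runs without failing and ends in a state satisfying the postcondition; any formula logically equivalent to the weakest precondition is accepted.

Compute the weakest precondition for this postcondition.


Working backward. After the program, 2*k >= 0 must hold.
Before k := m + 2*k: 4*k + 2*m >= 0
Before k := m - 2*m - 8: 2*m <= -32
Before k := 3*m - 7: 2*m <= -32
Before m := m: 2*m <= -32
Answer: WP = 2*m <= -32


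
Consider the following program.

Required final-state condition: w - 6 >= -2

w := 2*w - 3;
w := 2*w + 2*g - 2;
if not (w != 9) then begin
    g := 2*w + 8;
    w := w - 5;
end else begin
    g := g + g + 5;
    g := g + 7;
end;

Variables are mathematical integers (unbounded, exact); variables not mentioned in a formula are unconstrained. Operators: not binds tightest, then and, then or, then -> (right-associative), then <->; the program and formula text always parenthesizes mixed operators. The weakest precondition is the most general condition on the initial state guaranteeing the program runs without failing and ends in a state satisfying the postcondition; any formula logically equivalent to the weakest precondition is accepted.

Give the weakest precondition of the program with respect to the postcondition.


Working backward. After the program, the postcondition w - 6 >= -2 must hold; in canonical form it is w >= 4.
Then branch requires w >= 9; else branch requires w >= 4.
Before the if: ((not (w != 9)) -> w >= 9) and (w != 9 -> w >= 4)
Before w := 2*w + 2*g - 2: ((not (2*g + 2*w != 11)) -> 2*g + 2*w >= 11) and (2*g + 2*w != 11 -> 2*g + 2*w >= 6)
Before w := 2*w - 3: ((not (2*g + 4*w != 17)) -> 2*g + 4*w >= 17) and (2*g + 4*w != 17 -> 2*g + 4*w >= 12)
Answer: WP = ((not (2*g + 4*w != 17)) -> 2*g + 4*w >= 17) and (2*g + 4*w != 17 -> 2*g + 4*w >= 12)


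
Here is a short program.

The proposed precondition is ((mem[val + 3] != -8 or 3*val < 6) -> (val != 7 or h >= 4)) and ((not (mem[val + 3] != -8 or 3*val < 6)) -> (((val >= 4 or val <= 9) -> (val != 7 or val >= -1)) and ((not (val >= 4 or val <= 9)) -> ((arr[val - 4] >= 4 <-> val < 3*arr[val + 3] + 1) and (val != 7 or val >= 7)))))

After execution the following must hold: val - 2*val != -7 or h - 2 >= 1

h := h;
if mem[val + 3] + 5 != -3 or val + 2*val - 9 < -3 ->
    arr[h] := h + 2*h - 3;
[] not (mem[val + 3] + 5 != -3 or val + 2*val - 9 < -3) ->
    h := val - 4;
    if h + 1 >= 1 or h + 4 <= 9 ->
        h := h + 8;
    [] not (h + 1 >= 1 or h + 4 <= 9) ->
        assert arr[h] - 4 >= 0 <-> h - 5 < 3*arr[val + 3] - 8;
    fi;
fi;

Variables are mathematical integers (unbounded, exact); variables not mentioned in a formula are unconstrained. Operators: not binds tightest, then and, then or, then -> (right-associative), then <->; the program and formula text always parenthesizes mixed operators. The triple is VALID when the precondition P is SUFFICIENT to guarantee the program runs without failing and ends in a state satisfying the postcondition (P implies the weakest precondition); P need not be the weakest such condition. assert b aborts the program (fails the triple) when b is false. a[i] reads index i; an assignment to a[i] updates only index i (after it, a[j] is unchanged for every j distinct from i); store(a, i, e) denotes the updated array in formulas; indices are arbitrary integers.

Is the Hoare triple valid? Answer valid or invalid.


Working backward. After the program, the postcondition val - 2*val != -7 or h - 2 >= 1 must hold; in canonical form it is val != 7 or h >= 3.
Then branch requires val != 7 or h >= 3; else branch requires ((val >= 4 or val <= 9) -> (val != 7 or val >= -1)) and ((not (val >= 4 or val <= 9)) -> ((arr[val - 4] >= 4 <-> val < 3*arr[val + 3] + 1) and (val != 7 or val >= 7))).
Before the if: ((mem[val + 3] != -8 or 3*val < 6) -> (val != 7 or h >= 3)) and ((not (mem[val + 3] != -8 or 3*val < 6)) -> (((val >= 4 or val <= 9) -> (val != 7 or val >= -1)) and ((not (val >= 4 or val <= 9)) -> ((arr[val - 4] >= 4 <-> val < 3*arr[val + 3] + 1) and (val != 7 or val >= 7)))))
Before h := h: ((mem[val + 3] != -8 or 3*val < 6) -> (val != 7 or h >= 3)) and ((not (mem[val + 3] != -8 or 3*val < 6)) -> (((val >= 4 or val <= 9) -> (val != 7 or val >= -1)) and ((not (val >= 4 or val <= 9)) -> ((arr[val - 4] >= 4 <-> val < 3*arr[val + 3] + 1) and (val != 7 or val >= 7)))))
The weakest precondition is ((mem[val + 3] != -8 or 3*val < 6) -> (val != 7 or h >= 3)) and ((not (mem[val + 3] != -8 or 3*val < 6)) -> (((val >= 4 or val <= 9) -> (val != 7 or val >= -1)) and ((not (val >= 4 or val <= 9)) -> ((arr[val - 4] >= 4 <-> val < 3*arr[val + 3] + 1) and (val != 7 or val >= 7))))).
Check whether ((mem[val + 3] != -8 or 3*val < 6) -> (val != 7 or h >= 4)) and ((not (mem[val + 3] != -8 or 3*val < 6)) -> (((val >= 4 or val <= 9) -> (val != 7 or val >= -1)) and ((not (val >= 4 or val <= 9)) -> ((arr[val - 4] >= 4 <-> val < 3*arr[val + 3] + 1) and (val != 7 or val >= 7))))) implies it.
Every state satisfying the precondition satisfies the weakest precondition: the implication holds.
Answer: valid


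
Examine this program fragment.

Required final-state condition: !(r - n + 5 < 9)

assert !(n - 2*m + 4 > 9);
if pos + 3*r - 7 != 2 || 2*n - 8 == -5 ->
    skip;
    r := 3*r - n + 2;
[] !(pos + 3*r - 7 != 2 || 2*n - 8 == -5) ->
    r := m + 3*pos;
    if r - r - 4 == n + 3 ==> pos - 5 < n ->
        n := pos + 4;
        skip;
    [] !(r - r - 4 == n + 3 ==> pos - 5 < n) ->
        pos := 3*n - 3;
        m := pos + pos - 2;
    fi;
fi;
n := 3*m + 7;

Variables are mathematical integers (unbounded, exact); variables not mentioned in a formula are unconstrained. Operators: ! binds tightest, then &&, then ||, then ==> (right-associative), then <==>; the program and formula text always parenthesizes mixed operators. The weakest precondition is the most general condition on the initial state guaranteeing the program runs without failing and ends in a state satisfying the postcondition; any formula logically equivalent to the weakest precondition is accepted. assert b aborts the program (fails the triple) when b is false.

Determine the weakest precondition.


Working backward. After the program, the postcondition !(r - n + 5 < 9) must hold; in canonical form it is !(r < n + 4).
Before n := 3*m + 7: !(r < 3*m + 11)
Then branch requires !(3*r < 3*m + n + 9); else branch requires ((n == -7 ==> pos < n + 5) ==> (!(3*pos < 2*m + 11))) && ((!(n == -7 ==> pos < n + 5)) ==> (!(m + 3*pos < 18*n - 13))).
Before the if: ((pos + 3*r != 9 || 2*n == 3) ==> (!(3*r < 3*m + n + 9))) && ((!(pos + 3*r != 9 || 2*n == 3)) ==> (((n == -7 ==> pos < n + 5) ==> (!(3*pos < 2*m + 11))) && ((!(n == -7 ==> pos < n + 5)) ==> (!(m + 3*pos < 18*n - 13)))))
Before assert !(n - 2*m + 4 > 9): (!(n > 2*m + 5)) && ((pos + 3*r != 9 || 2*n == 3) ==> (!(3*r < 3*m + n + 9))) && ((!(pos + 3*r != 9 || 2*n == 3)) ==> (((n == -7 ==> pos < n + 5) ==> (!(3*pos < 2*m + 11))) && ((!(n == -7 ==> pos < n + 5)) ==> (!(m + 3*pos < 18*n - 13)))))
Answer: WP = (!(n > 2*m + 5)) && ((pos + 3*r != 9 || 2*n == 3) ==> (!(3*r < 3*m + n + 9))) && ((!(pos + 3*r != 9 || 2*n == 3)) ==> (((n == -7 ==> pos < n + 5) ==> (!(3*pos < 2*m + 11))) && ((!(n == -7 ==> pos < n + 5)) ==> (!(m + 3*pos < 18*n - 13)))))


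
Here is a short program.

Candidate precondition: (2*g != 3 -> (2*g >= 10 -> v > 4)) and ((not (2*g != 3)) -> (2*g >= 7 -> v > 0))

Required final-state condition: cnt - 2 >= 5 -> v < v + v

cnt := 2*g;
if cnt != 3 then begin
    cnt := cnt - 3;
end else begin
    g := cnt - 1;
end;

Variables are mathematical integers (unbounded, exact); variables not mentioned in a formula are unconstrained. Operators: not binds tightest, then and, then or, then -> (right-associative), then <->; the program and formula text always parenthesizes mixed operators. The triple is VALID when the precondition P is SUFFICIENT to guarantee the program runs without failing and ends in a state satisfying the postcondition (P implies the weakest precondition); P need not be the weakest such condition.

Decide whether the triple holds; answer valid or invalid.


Working backward. After the program, the postcondition cnt - 2 >= 5 -> v < v + v must hold; in canonical form it is cnt >= 7 -> v > 0.
Then branch requires cnt >= 10 -> v > 0; else branch requires cnt >= 7 -> v > 0.
Before the if: (cnt != 3 -> (cnt >= 10 -> v > 0)) and ((not (cnt != 3)) -> (cnt >= 7 -> v > 0))
Before cnt := 2*g: (2*g != 3 -> (2*g >= 10 -> v > 0)) and ((not (2*g != 3)) -> (2*g >= 7 -> v > 0))
The weakest precondition is (2*g != 3 -> (2*g >= 10 -> v > 0)) and ((not (2*g != 3)) -> (2*g >= 7 -> v > 0)).
Check whether (2*g != 3 -> (2*g >= 10 -> v > 4)) and ((not (2*g != 3)) -> (2*g >= 7 -> v > 0)) implies it.
Every state satisfying the precondition satisfies the weakest precondition: the implication holds.
Answer: valid


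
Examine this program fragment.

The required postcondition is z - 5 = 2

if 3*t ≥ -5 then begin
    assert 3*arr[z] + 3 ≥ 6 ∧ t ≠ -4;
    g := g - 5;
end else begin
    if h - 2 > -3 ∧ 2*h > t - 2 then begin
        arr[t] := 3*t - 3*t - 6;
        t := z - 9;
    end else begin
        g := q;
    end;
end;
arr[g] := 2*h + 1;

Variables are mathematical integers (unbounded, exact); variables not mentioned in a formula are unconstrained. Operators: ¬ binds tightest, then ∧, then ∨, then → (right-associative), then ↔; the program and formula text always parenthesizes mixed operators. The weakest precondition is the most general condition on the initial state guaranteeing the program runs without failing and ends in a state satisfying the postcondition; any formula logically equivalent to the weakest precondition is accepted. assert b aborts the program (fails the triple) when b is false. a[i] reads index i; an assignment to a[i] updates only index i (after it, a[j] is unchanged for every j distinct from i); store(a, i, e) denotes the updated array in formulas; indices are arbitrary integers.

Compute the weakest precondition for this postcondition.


Working backward. After the program, the postcondition z - 5 = 2 must hold; in canonical form it is z = 7.
Before arr[g] := 2*h + 1: z = 7
Then branch requires 3*arr[z] ≥ 3 ∧ t ≠ -4 ∧ z = 7; else branch requires ((h > -1 ∧ 2*h > t - 2) → z = 7) ∧ ((¬(h > -1 ∧ 2*h > t - 2)) → z = 7).
Before the if: (3*t ≥ -5 → (3*arr[z] ≥ 3 ∧ t ≠ -4 ∧ z = 7)) ∧ ((¬(3*t ≥ -5)) → (((h > -1 ∧ 2*h > t - 2) → z = 7) ∧ ((¬(h > -1 ∧ 2*h > t - 2)) → z = 7)))
Answer: WP = (3*t ≥ -5 → (3*arr[z] ≥ 3 ∧ t ≠ -4 ∧ z = 7)) ∧ ((¬(3*t ≥ -5)) → (((h > -1 ∧ 2*h > t - 2) → z = 7) ∧ ((¬(h > -1 ∧ 2*h > t - 2)) → z = 7)))


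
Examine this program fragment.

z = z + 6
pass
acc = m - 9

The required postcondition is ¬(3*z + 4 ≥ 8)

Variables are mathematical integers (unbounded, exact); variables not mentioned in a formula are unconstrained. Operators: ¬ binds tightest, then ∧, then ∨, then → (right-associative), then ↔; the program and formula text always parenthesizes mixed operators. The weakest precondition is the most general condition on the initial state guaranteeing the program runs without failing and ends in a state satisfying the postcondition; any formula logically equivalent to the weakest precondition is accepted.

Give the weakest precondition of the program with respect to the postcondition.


Working backward. After the program, the postcondition ¬(3*z + 4 ≥ 8) must hold; in canonical form it is ¬(3*z ≥ 4).
Before acc := m - 9: ¬(3*z ≥ 4)
Before skip: ¬(3*z ≥ 4)
Before z := z + 6: ¬(3*z ≥ -14)
Answer: WP = ¬(3*z ≥ -14)


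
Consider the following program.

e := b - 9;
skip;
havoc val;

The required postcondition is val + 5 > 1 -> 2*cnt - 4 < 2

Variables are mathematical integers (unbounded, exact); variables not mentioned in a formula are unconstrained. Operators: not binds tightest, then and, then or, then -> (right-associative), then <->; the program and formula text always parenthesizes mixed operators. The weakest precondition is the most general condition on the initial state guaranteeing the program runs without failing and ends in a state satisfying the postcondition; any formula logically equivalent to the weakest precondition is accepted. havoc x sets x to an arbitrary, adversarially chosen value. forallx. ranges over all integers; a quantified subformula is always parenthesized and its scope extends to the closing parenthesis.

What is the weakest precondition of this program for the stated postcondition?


Working backward. After the program, the postcondition val + 5 > 1 -> 2*cnt - 4 < 2 must hold; in canonical form it is val > -4 -> 2*cnt < 6.
Before havoc val: forall val_1. (val_1 > -4 -> 2*cnt < 6)
Before skip: forall val_1. (val_1 > -4 -> 2*cnt < 6)
Before e := b - 9: forall val_1. (val_1 > -4 -> 2*cnt < 6)
Answer: WP = forall val_1. (val_1 > -4 -> 2*cnt < 6)


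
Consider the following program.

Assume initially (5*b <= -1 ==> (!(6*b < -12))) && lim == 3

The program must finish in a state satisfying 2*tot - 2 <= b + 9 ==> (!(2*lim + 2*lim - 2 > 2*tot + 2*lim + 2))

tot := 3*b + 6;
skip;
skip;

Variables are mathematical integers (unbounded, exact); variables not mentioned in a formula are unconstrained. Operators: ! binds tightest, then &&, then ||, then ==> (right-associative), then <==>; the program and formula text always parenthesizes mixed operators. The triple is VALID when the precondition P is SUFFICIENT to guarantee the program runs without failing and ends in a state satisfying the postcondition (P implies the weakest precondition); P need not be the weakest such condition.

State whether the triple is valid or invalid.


Working backward. After the program, the postcondition 2*tot - 2 <= b + 9 ==> (!(2*lim + 2*lim - 2 > 2*tot + 2*lim + 2)) must hold; in canonical form it is 2*tot <= b + 11 ==> (!(2*lim > 2*tot + 4)).
Before skip: 2*tot <= b + 11 ==> (!(2*lim > 2*tot + 4))
Before skip: 2*tot <= b + 11 ==> (!(2*lim > 2*tot + 4))
Before tot := 3*b + 6: 5*b <= -1 ==> (!(2*lim > 6*b + 16))
The weakest precondition is 5*b <= -1 ==> (!(2*lim > 6*b + 16)).
Check whether (5*b <= -1 ==> (!(6*b < -12))) && lim == 3 implies it.
Countermodel: at the initial state b = -2, lim = 3, the precondition holds but the weakest precondition fails.
Answer: invalid


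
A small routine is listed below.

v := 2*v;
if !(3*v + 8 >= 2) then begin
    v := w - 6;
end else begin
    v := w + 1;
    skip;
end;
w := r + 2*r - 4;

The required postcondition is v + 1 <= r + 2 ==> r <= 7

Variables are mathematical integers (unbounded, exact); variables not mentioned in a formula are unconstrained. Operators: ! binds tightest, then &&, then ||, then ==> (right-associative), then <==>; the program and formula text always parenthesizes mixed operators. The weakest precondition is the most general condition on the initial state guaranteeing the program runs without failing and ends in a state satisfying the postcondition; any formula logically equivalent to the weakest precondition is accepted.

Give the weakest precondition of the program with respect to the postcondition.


Working backward. After the program, the postcondition v + 1 <= r + 2 ==> r <= 7 must hold; in canonical form it is v <= r + 1 ==> r <= 7.
Before w := r + 2*r - 4: v <= r + 1 ==> r <= 7
Then branch requires w <= r + 7 ==> r <= 7; else branch requires w <= r ==> r <= 7.
Before the if: ((!(3*v >= -6)) ==> (w <= r + 7 ==> r <= 7)) && (3*v >= -6 ==> (w <= r ==> r <= 7))
Before v := 2*v: ((!(6*v >= -6)) ==> (w <= r + 7 ==> r <= 7)) && (6*v >= -6 ==> (w <= r ==> r <= 7))
Answer: WP = ((!(6*v >= -6)) ==> (w <= r + 7 ==> r <= 7)) && (6*v >= -6 ==> (w <= r ==> r <= 7))


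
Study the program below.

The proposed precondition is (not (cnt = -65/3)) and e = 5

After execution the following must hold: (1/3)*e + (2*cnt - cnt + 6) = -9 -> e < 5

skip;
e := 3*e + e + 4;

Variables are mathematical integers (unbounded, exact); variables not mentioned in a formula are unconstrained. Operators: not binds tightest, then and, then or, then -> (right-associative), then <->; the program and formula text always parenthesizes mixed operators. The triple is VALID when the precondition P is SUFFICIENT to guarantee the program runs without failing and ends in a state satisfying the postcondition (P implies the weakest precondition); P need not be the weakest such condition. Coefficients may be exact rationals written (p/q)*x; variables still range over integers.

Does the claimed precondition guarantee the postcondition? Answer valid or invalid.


Working backward. After the program, the postcondition (1/3)*e + (2*cnt - cnt + 6) = -9 -> e < 5 must hold; in canonical form it is cnt + (1/3)*e = -15 -> e < 5.
Before e := 3*e + e + 4: cnt + (4/3)*e = -49/3 -> 4*e < 1
Before skip: cnt + (4/3)*e = -49/3 -> 4*e < 1
The weakest precondition is cnt + (4/3)*e = -49/3 -> 4*e < 1.
Check whether (not (cnt = -65/3)) and e = 5 implies it.
Countermodel: at the initial state cnt = -23, e = 5, the precondition holds but the weakest precondition fails.
Answer: invalid


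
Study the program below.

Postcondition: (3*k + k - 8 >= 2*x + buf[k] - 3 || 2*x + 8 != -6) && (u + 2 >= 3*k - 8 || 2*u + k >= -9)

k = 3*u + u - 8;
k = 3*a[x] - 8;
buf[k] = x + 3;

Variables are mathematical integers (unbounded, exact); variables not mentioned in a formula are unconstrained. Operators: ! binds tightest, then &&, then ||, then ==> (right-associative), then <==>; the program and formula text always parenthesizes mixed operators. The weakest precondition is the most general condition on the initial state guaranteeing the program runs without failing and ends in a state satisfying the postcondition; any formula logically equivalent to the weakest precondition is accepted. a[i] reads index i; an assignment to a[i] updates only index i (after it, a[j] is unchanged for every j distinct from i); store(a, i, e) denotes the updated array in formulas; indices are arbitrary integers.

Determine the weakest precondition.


Working backward. After the program, the postcondition (3*k + k - 8 >= 2*x + buf[k] - 3 || 2*x + 8 != -6) && (u + 2 >= 3*k - 8 || 2*u + k >= -9) must hold; in canonical form it is (4*k >= buf[k] + 2*x + 5 || 2*x != -14) && (u >= 3*k - 10 || k + 2*u >= -9).
Before buf[k] := x + 3: (4*k >= store(buf, k, x + 3)[k] + 2*x + 5 || 2*x != -14) && (u >= 3*k - 10 || k + 2*u >= -9)
Before k := 3*a[x] - 8: (12*a[x] >= store(buf, 3*a[x] - 8, x + 3)[3*a[x] - 8] + 2*x + 37 || 2*x != -14) && (u >= 9*a[x] - 34 || 3*a[x] + 2*u >= -1)
Before k := 3*u + u - 8: (12*a[x] >= store(buf, 3*a[x] - 8, x + 3)[3*a[x] - 8] + 2*x + 37 || 2*x != -14) && (u >= 9*a[x] - 34 || 3*a[x] + 2*u >= -1)
Answer: WP = (12*a[x] >= store(buf, 3*a[x] - 8, x + 3)[3*a[x] - 8] + 2*x + 37 || 2*x != -14) && (u >= 9*a[x] - 34 || 3*a[x] + 2*u >= -1)


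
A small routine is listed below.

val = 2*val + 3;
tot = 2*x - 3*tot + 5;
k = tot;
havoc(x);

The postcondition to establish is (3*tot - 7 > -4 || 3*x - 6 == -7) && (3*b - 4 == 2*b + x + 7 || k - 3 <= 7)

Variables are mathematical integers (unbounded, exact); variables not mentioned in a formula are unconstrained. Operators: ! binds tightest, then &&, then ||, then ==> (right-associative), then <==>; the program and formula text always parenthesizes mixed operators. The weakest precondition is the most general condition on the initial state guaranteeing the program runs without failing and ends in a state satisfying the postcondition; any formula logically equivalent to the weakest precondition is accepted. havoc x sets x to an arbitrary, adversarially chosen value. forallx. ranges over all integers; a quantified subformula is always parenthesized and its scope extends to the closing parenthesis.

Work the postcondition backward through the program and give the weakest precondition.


Working backward. After the program, the postcondition (3*tot - 7 > -4 || 3*x - 6 == -7) && (3*b - 4 == 2*b + x + 7 || k - 3 <= 7) must hold; in canonical form it is (3*tot > 3 || 3*x == -1) && (b == x + 11 || k <= 10).
Before havoc x: forall x_1. ((3*tot > 3 || 3*x_1 == -1) && (b == x_1 + 11 || k <= 10))
Before k := tot: forall x_1. ((3*tot > 3 || 3*x_1 == -1) && (b == x_1 + 11 || tot <= 10))
Before tot := 2*x - 3*tot + 5: forall x_1. ((6*x > 9*tot - 12 || 3*x_1 == -1) && (b == x_1 + 11 || 2*x <= 3*tot + 5))
Before val := 2*val + 3: forall x_1. ((6*x > 9*tot - 12 || 3*x_1 == -1) && (b == x_1 + 11 || 2*x <= 3*tot + 5))
Answer: WP = forall x_1. ((6*x > 9*tot - 12 || 3*x_1 == -1) && (b == x_1 + 11 || 2*x <= 3*tot + 5))
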